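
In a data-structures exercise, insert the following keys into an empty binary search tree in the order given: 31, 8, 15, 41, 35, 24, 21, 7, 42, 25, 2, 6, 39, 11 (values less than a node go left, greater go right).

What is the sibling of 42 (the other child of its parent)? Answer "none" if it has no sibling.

31: root
8: left child of 31 (depth 1)
15: right child of 8 (depth 2)
41: right child of 31 (depth 1)
35: left child of 41 (depth 2)
24: right child of 15 (depth 3)
21: left child of 24 (depth 4)
7: left child of 8 (depth 2)
42: right child of 41 (depth 2)
25: right child of 24 (depth 4)
2: left child of 7 (depth 3)
6: right child of 2 (depth 4)
39: right child of 35 (depth 3)
11: left child of 15 (depth 3)

42's parent is 41; the other child of 41 is 35.

35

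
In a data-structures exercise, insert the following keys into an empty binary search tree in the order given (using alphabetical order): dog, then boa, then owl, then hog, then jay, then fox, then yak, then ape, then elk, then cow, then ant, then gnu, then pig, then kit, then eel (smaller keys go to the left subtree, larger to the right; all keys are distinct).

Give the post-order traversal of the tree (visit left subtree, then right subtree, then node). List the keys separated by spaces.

ant ape cow boa eel elk gnu fox kit jay hog pig yak owl dog

Insert dog: tree is empty, so dog becomes the root.
Insert boa: boa < dog → go left. Place as left child of dog.
Insert owl: owl > dog → go right. Place as right child of dog.
Insert hog: hog > dog → go right; hog < owl → go left. Place as left child of owl.
Insert jay: jay > dog → go right; jay < owl → go left; jay > hog → go right. Place as right child of hog.
Insert fox: fox > dog → go right; fox < owl → go left; fox < hog → go left. Place as left child of hog.
Insert yak: yak > dog → go right; yak > owl → go right. Place as right child of owl.
Insert ape: ape < dog → go left; ape < boa → go left. Place as left child of boa.
Insert elk: elk > dog → go right; elk < owl → go left; elk < hog → go left; elk < fox → go left. Place as left child of fox.
Insert cow: cow < dog → go left; cow > boa → go right. Place as right child of boa.
Insert ant: ant < dog → go left; ant < boa → go left; ant < ape → go left. Place as left child of ape.
Insert gnu: gnu > dog → go right; gnu < owl → go left; gnu < hog → go left; gnu > fox → go right. Place as right child of fox.
Insert pig: pig > dog → go right; pig > owl → go right; pig < yak → go left. Place as left child of yak.
Insert kit: kit > dog → go right; kit < owl → go left; kit > hog → go right; kit > jay → go right. Place as right child of jay.
Insert eel: eel > dog → go right; eel < owl → go left; eel < hog → go left; eel < fox → go left; eel < elk → go left. Place as left child of elk.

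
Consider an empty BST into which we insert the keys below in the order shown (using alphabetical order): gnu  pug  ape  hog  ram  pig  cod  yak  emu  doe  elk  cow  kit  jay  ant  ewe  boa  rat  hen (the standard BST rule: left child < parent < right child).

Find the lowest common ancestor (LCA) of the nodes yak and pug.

pug

Insert gnu: tree is empty, so gnu becomes the root.
Insert pug: pug > gnu → go right. Place as right child of gnu.
Insert ape: ape < gnu → go left. Place as left child of gnu.
Insert hog: hog > gnu → go right; hog < pug → go left. Place as left child of pug.
Insert ram: ram > gnu → go right; ram > pug → go right. Place as right child of pug.
Insert pig: pig > gnu → go right; pig < pug → go left; pig > hog → go right. Place as right child of hog.
Insert cod: cod < gnu → go left; cod > ape → go right. Place as right child of ape.
Insert yak: yak > gnu → go right; yak > pug → go right; yak > ram → go right. Place as right child of ram.
Insert emu: emu < gnu → go left; emu > ape → go right; emu > cod → go right. Place as right child of cod.
Insert doe: doe < gnu → go left; doe > ape → go right; doe > cod → go right; doe < emu → go left. Place as left child of emu.
Insert elk: elk < gnu → go left; elk > ape → go right; elk > cod → go right; elk < emu → go left; elk > doe → go right. Place as right child of doe.
Insert cow: cow < gnu → go left; cow > ape → go right; cow > cod → go right; cow < emu → go left; cow < doe → go left. Place as left child of doe.
Insert kit: kit > gnu → go right; kit < pug → go left; kit > hog → go right; kit < pig → go left. Place as left child of pig.
Insert jay: jay > gnu → go right; jay < pug → go left; jay > hog → go right; jay < pig → go left; jay < kit → go left. Place as left child of kit.
Insert ant: ant < gnu → go left; ant < ape → go left. Place as left child of ape.
Insert ewe: ewe < gnu → go left; ewe > ape → go right; ewe > cod → go right; ewe > emu → go right. Place as right child of emu.
Insert boa: boa < gnu → go left; boa > ape → go right; boa < cod → go left. Place as left child of cod.
Insert rat: rat > gnu → go right; rat > pug → go right; rat > ram → go right; rat < yak → go left. Place as left child of yak.
Insert hen: hen > gnu → go right; hen < pug → go left; hen < hog → go left. Place as left child of hog.

Path to yak: gnu → pug → ram → yak
Path to pug: gnu → pug
pug lies on both paths and is an ancestor of the other node.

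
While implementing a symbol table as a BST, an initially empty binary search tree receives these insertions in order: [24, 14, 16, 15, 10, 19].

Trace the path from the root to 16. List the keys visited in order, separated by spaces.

24 14 16

Insert 24: tree is empty, so 24 becomes the root.
Insert 14: 14 < 24 → go left. Place as left child of 24.
Insert 16: 16 < 24 → go left; 16 > 14 → go right. Place as right child of 14.
Insert 15: 15 < 24 → go left; 15 > 14 → go right; 15 < 16 → go left. Place as left child of 16.
Insert 10: 10 < 24 → go left; 10 < 14 → go left. Place as left child of 14.
Insert 19: 19 < 24 → go left; 19 > 14 → go right; 19 > 16 → go right. Place as right child of 16.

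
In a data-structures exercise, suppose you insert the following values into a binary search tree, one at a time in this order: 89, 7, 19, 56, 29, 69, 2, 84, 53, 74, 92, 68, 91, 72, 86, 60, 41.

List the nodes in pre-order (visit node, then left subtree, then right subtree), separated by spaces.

89 7 2 19 56 29 53 41 69 68 60 84 74 72 86 92 91

Insert 89: tree is empty, so 89 becomes the root.
Insert 7: 7 < 89 → go left. Place as left child of 89.
Insert 19: 19 < 89 → go left; 19 > 7 → go right. Place as right child of 7.
Insert 56: 56 < 89 → go left; 56 > 7 → go right; 56 > 19 → go right. Place as right child of 19.
Insert 29: 29 < 89 → go left; 29 > 7 → go right; 29 > 19 → go right; 29 < 56 → go left. Place as left child of 56.
Insert 69: 69 < 89 → go left; 69 > 7 → go right; 69 > 19 → go right; 69 > 56 → go right. Place as right child of 56.
Insert 2: 2 < 89 → go left; 2 < 7 → go left. Place as left child of 7.
Insert 84: 84 < 89 → go left; 84 > 7 → go right; 84 > 19 → go right; 84 > 56 → go right; 84 > 69 → go right. Place as right child of 69.
Insert 53: 53 < 89 → go left; 53 > 7 → go right; 53 > 19 → go right; 53 < 56 → go left; 53 > 29 → go right. Place as right child of 29.
Insert 74: 74 < 89 → go left; 74 > 7 → go right; 74 > 19 → go right; 74 > 56 → go right; 74 > 69 → go right; 74 < 84 → go left. Place as left child of 84.
Insert 92: 92 > 89 → go right. Place as right child of 89.
Insert 68: 68 < 89 → go left; 68 > 7 → go right; 68 > 19 → go right; 68 > 56 → go right; 68 < 69 → go left. Place as left child of 69.
Insert 91: 91 > 89 → go right; 91 < 92 → go left. Place as left child of 92.
Insert 72: 72 < 89 → go left; 72 > 7 → go right; 72 > 19 → go right; 72 > 56 → go right; 72 > 69 → go right; 72 < 84 → go left; 72 < 74 → go left. Place as left child of 74.
Insert 86: 86 < 89 → go left; 86 > 7 → go right; 86 > 19 → go right; 86 > 56 → go right; 86 > 69 → go right; 86 > 84 → go right. Place as right child of 84.
Insert 60: 60 < 89 → go left; 60 > 7 → go right; 60 > 19 → go right; 60 > 56 → go right; 60 < 69 → go left; 60 < 68 → go left. Place as left child of 68.
Insert 41: 41 < 89 → go left; 41 > 7 → go right; 41 > 19 → go right; 41 < 56 → go left; 41 > 29 → go right; 41 < 53 → go left. Place as left child of 53.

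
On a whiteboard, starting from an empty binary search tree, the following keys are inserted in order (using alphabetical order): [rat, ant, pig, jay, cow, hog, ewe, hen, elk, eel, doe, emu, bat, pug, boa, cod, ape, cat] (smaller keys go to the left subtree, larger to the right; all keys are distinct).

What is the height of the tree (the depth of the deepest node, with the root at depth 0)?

9

Resulting structure (node: left, right):
  rat: L=ant, R=–
  ant: L=–, R=pig
  pig: L=jay, R=pug
  jay: L=cow, R=–
  cow: L=bat, R=hog
  hog: L=ewe, R=–
  ewe: L=elk, R=hen
  hen: L=–, R=–
  elk: L=eel, R=emu
  eel: L=doe, R=–
  doe: L=–, R=–
  emu: L=–, R=–
  bat: L=ape, R=boa
  pug: L=–, R=–
  boa: L=–, R=cod
  cod: L=cat, R=–
  ape: L=–, R=–
  cat: L=–, R=–

The deepest node is doe at depth 9.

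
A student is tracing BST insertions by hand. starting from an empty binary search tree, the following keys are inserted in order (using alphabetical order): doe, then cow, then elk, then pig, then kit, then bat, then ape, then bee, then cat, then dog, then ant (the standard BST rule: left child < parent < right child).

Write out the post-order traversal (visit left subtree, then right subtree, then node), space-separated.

doe: root
cow: left child of doe (depth 1)
elk: right child of doe (depth 1)
pig: right child of elk (depth 2)
kit: left child of pig (depth 3)
bat: left child of cow (depth 2)
ape: left child of bat (depth 3)
bee: right child of bat (depth 3)
cat: right child of bee (depth 4)
dog: left child of elk (depth 2)
ant: left child of ape (depth 4)

ant ape cat bee bat cow dog kit pig elk doe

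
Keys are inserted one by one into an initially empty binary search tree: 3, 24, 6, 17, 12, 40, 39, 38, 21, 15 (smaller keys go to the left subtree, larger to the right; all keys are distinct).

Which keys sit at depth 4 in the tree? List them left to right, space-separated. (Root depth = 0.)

12 21 38

3: root
24: right child of 3 (depth 1)
6: left child of 24 (depth 2)
17: right child of 6 (depth 3)
12: left child of 17 (depth 4)
40: right child of 24 (depth 2)
39: left child of 40 (depth 3)
38: left child of 39 (depth 4)
21: right child of 17 (depth 4)
15: right child of 12 (depth 5)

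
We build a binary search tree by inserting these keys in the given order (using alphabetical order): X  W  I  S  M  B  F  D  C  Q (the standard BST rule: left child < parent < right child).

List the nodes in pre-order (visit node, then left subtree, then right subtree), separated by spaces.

X W I B F D C S M Q

X: root
W: left child of X (depth 1)
I: left child of W (depth 2)
S: right child of I (depth 3)
M: left child of S (depth 4)
B: left child of I (depth 3)
F: right child of B (depth 4)
D: left child of F (depth 5)
C: left child of D (depth 6)
Q: right child of M (depth 5)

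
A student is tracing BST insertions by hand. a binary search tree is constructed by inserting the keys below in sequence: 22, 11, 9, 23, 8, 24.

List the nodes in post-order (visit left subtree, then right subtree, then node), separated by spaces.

8 9 11 24 23 22

Resulting structure (node: left, right):
  22: L=11, R=23
  11: L=9, R=–
  9: L=8, R=–
  23: L=–, R=24
  8: L=–, R=–
  24: L=–, R=–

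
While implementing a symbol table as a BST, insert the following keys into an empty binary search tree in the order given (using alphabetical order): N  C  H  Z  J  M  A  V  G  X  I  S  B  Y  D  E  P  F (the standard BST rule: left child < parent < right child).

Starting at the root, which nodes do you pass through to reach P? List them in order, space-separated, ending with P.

N Z V S P

N: root
C: left child of N (depth 1)
H: right child of C (depth 2)
Z: right child of N (depth 1)
J: right child of H (depth 3)
M: right child of J (depth 4)
A: left child of C (depth 2)
V: left child of Z (depth 2)
G: left child of H (depth 3)
X: right child of V (depth 3)
I: left child of J (depth 4)
S: left child of V (depth 3)
B: right child of A (depth 3)
Y: right child of X (depth 4)
D: left child of G (depth 4)
E: right child of D (depth 5)
P: left child of S (depth 4)
F: right child of E (depth 6)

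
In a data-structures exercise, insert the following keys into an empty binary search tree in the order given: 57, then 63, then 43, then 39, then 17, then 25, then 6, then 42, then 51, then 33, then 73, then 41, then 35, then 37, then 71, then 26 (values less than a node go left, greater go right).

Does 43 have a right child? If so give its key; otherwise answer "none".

51

Insert 57: tree is empty, so 57 becomes the root.
Insert 63: 63 > 57 → go right. Place as right child of 57.
Insert 43: 43 < 57 → go left. Place as left child of 57.
Insert 39: 39 < 57 → go left; 39 < 43 → go left. Place as left child of 43.
Insert 17: 17 < 57 → go left; 17 < 43 → go left; 17 < 39 → go left. Place as left child of 39.
Insert 25: 25 < 57 → go left; 25 < 43 → go left; 25 < 39 → go left; 25 > 17 → go right. Place as right child of 17.
Insert 6: 6 < 57 → go left; 6 < 43 → go left; 6 < 39 → go left; 6 < 17 → go left. Place as left child of 17.
Insert 42: 42 < 57 → go left; 42 < 43 → go left; 42 > 39 → go right. Place as right child of 39.
Insert 51: 51 < 57 → go left; 51 > 43 → go right. Place as right child of 43.
Insert 33: 33 < 57 → go left; 33 < 43 → go left; 33 < 39 → go left; 33 > 17 → go right; 33 > 25 → go right. Place as right child of 25.
Insert 73: 73 > 57 → go right; 73 > 63 → go right. Place as right child of 63.
Insert 41: 41 < 57 → go left; 41 < 43 → go left; 41 > 39 → go right; 41 < 42 → go left. Place as left child of 42.
Insert 35: 35 < 57 → go left; 35 < 43 → go left; 35 < 39 → go left; 35 > 17 → go right; 35 > 25 → go right; 35 > 33 → go right. Place as right child of 33.
Insert 37: 37 < 57 → go left; 37 < 43 → go left; 37 < 39 → go left; 37 > 17 → go right; 37 > 25 → go right; 37 > 33 → go right; 37 > 35 → go right. Place as right child of 35.
Insert 71: 71 > 57 → go right; 71 > 63 → go right; 71 < 73 → go left. Place as left child of 73.
Insert 26: 26 < 57 → go left; 26 < 43 → go left; 26 < 39 → go left; 26 > 17 → go right; 26 > 25 → go right; 26 < 33 → go left. Place as left child of 33.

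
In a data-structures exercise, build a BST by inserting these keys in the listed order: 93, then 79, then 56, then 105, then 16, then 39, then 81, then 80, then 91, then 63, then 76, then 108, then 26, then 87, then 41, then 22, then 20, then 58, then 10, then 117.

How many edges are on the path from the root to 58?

93: root
79: left child of 93 (depth 1)
56: left child of 79 (depth 2)
105: right child of 93 (depth 1)
16: left child of 56 (depth 3)
39: right child of 16 (depth 4)
81: right child of 79 (depth 2)
80: left child of 81 (depth 3)
91: right child of 81 (depth 3)
63: right child of 56 (depth 3)
76: right child of 63 (depth 4)
108: right child of 105 (depth 2)
26: left child of 39 (depth 5)
87: left child of 91 (depth 4)
41: right child of 39 (depth 5)
22: left child of 26 (depth 6)
20: left child of 22 (depth 7)
58: left child of 63 (depth 4)
10: left child of 16 (depth 4)
117: right child of 108 (depth 3)

Path to 58: 93 → 79 → 56 → 63 → 58, which is 4 edges.

4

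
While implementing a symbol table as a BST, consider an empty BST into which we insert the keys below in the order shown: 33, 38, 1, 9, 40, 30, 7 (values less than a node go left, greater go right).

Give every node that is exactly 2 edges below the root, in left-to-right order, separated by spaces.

9 40

Insert 33: tree is empty, so 33 becomes the root.
Insert 38: 38 > 33 → go right. Place as right child of 33.
Insert 1: 1 < 33 → go left. Place as left child of 33.
Insert 9: 9 < 33 → go left; 9 > 1 → go right. Place as right child of 1.
Insert 40: 40 > 33 → go right; 40 > 38 → go right. Place as right child of 38.
Insert 30: 30 < 33 → go left; 30 > 1 → go right; 30 > 9 → go right. Place as right child of 9.
Insert 7: 7 < 33 → go left; 7 > 1 → go right; 7 < 9 → go left. Place as left child of 9.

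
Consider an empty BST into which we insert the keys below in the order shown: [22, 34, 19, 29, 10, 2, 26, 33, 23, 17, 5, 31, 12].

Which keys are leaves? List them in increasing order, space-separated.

5 12 23 31

22: root
34: right child of 22 (depth 1)
19: left child of 22 (depth 1)
29: left child of 34 (depth 2)
10: left child of 19 (depth 2)
2: left child of 10 (depth 3)
26: left child of 29 (depth 3)
33: right child of 29 (depth 3)
23: left child of 26 (depth 4)
17: right child of 10 (depth 3)
5: right child of 2 (depth 4)
31: left child of 33 (depth 4)
12: left child of 17 (depth 4)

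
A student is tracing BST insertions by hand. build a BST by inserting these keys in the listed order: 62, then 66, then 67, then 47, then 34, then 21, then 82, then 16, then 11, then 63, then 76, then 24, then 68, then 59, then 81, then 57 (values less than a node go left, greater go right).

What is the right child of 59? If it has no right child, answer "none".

none

Insert 62: tree is empty, so 62 becomes the root.
Insert 66: 66 > 62 → go right. Place as right child of 62.
Insert 67: 67 > 62 → go right; 67 > 66 → go right. Place as right child of 66.
Insert 47: 47 < 62 → go left. Place as left child of 62.
Insert 34: 34 < 62 → go left; 34 < 47 → go left. Place as left child of 47.
Insert 21: 21 < 62 → go left; 21 < 47 → go left; 21 < 34 → go left. Place as left child of 34.
Insert 82: 82 > 62 → go right; 82 > 66 → go right; 82 > 67 → go right. Place as right child of 67.
Insert 16: 16 < 62 → go left; 16 < 47 → go left; 16 < 34 → go left; 16 < 21 → go left. Place as left child of 21.
Insert 11: 11 < 62 → go left; 11 < 47 → go left; 11 < 34 → go left; 11 < 21 → go left; 11 < 16 → go left. Place as left child of 16.
Insert 63: 63 > 62 → go right; 63 < 66 → go left. Place as left child of 66.
Insert 76: 76 > 62 → go right; 76 > 66 → go right; 76 > 67 → go right; 76 < 82 → go left. Place as left child of 82.
Insert 24: 24 < 62 → go left; 24 < 47 → go left; 24 < 34 → go left; 24 > 21 → go right. Place as right child of 21.
Insert 68: 68 > 62 → go right; 68 > 66 → go right; 68 > 67 → go right; 68 < 82 → go left; 68 < 76 → go left. Place as left child of 76.
Insert 59: 59 < 62 → go left; 59 > 47 → go right. Place as right child of 47.
Insert 81: 81 > 62 → go right; 81 > 66 → go right; 81 > 67 → go right; 81 < 82 → go left; 81 > 76 → go right. Place as right child of 76.
Insert 57: 57 < 62 → go left; 57 > 47 → go right; 57 < 59 → go left. Place as left child of 59.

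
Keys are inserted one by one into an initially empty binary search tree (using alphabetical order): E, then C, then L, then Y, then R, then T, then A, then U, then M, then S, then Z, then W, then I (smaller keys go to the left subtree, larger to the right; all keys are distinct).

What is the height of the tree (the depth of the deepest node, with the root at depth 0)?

Insert E: tree is empty, so E becomes the root.
Insert C: C < E → go left. Place as left child of E.
Insert L: L > E → go right. Place as right child of E.
Insert Y: Y > E → go right; Y > L → go right. Place as right child of L.
Insert R: R > E → go right; R > L → go right; R < Y → go left. Place as left child of Y.
Insert T: T > E → go right; T > L → go right; T < Y → go left; T > R → go right. Place as right child of R.
Insert A: A < E → go left; A < C → go left. Place as left child of C.
Insert U: U > E → go right; U > L → go right; U < Y → go left; U > R → go right; U > T → go right. Place as right child of T.
Insert M: M > E → go right; M > L → go right; M < Y → go left; M < R → go left. Place as left child of R.
Insert S: S > E → go right; S > L → go right; S < Y → go left; S > R → go right; S < T → go left. Place as left child of T.
Insert Z: Z > E → go right; Z > L → go right; Z > Y → go right. Place as right child of Y.
Insert W: W > E → go right; W > L → go right; W < Y → go left; W > R → go right; W > T → go right; W > U → go right. Place as right child of U.
Insert I: I > E → go right; I < L → go left. Place as left child of L.

The deepest node is W at depth 6.

6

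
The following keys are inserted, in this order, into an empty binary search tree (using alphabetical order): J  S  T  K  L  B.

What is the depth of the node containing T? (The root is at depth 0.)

2

J: root
S: right child of J (depth 1)
T: right child of S (depth 2)
K: left child of S (depth 2)
L: right child of K (depth 3)
B: left child of J (depth 1)

Path to T: J → S → T, which is 2 edges.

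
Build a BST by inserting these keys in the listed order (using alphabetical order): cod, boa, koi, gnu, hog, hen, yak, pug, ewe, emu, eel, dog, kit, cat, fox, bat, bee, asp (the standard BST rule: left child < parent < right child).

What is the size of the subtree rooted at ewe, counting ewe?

cod: root
boa: left child of cod (depth 1)
koi: right child of cod (depth 1)
gnu: left child of koi (depth 2)
hog: right child of gnu (depth 3)
hen: left child of hog (depth 4)
yak: right child of koi (depth 2)
pug: left child of yak (depth 3)
ewe: left child of gnu (depth 3)
emu: left child of ewe (depth 4)
eel: left child of emu (depth 5)
dog: left child of eel (depth 6)
kit: right child of hog (depth 4)
cat: right child of boa (depth 2)
fox: right child of ewe (depth 4)
bat: left child of boa (depth 2)
bee: right child of bat (depth 3)
asp: left child of bat (depth 3)

Subtree rooted at ewe contains: ewe, emu, eel, dog, fox — 5 nodes.

5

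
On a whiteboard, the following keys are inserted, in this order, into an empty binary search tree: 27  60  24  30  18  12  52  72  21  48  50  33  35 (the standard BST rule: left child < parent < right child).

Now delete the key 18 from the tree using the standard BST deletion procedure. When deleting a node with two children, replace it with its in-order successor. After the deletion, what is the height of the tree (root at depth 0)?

6

Insert 27: tree is empty, so 27 becomes the root.
Insert 60: 60 > 27 → go right. Place as right child of 27.
Insert 24: 24 < 27 → go left. Place as left child of 27.
Insert 30: 30 > 27 → go right; 30 < 60 → go left. Place as left child of 60.
Insert 18: 18 < 27 → go left; 18 < 24 → go left. Place as left child of 24.
Insert 12: 12 < 27 → go left; 12 < 24 → go left; 12 < 18 → go left. Place as left child of 18.
Insert 52: 52 > 27 → go right; 52 < 60 → go left; 52 > 30 → go right. Place as right child of 30.
Insert 72: 72 > 27 → go right; 72 > 60 → go right. Place as right child of 60.
Insert 21: 21 < 27 → go left; 21 < 24 → go left; 21 > 18 → go right. Place as right child of 18.
Insert 48: 48 > 27 → go right; 48 < 60 → go left; 48 > 30 → go right; 48 < 52 → go left. Place as left child of 52.
Insert 50: 50 > 27 → go right; 50 < 60 → go left; 50 > 30 → go right; 50 < 52 → go left; 50 > 48 → go right. Place as right child of 48.
Insert 33: 33 > 27 → go right; 33 < 60 → go left; 33 > 30 → go right; 33 < 52 → go left; 33 < 48 → go left. Place as left child of 48.
Insert 35: 35 > 27 → go right; 35 < 60 → go left; 35 > 30 → go right; 35 < 52 → go left; 35 < 48 → go left; 35 > 33 → go right. Place as right child of 33.

Delete 18 (two children — replace with in-order successor).
After deletion, deepest node is 35 at depth 6.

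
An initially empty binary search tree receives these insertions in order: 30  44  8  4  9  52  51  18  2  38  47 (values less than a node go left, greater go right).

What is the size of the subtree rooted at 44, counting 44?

Insert 30: tree is empty, so 30 becomes the root.
Insert 44: 44 > 30 → go right. Place as right child of 30.
Insert 8: 8 < 30 → go left. Place as left child of 30.
Insert 4: 4 < 30 → go left; 4 < 8 → go left. Place as left child of 8.
Insert 9: 9 < 30 → go left; 9 > 8 → go right. Place as right child of 8.
Insert 52: 52 > 30 → go right; 52 > 44 → go right. Place as right child of 44.
Insert 51: 51 > 30 → go right; 51 > 44 → go right; 51 < 52 → go left. Place as left child of 52.
Insert 18: 18 < 30 → go left; 18 > 8 → go right; 18 > 9 → go right. Place as right child of 9.
Insert 2: 2 < 30 → go left; 2 < 8 → go left; 2 < 4 → go left. Place as left child of 4.
Insert 38: 38 > 30 → go right; 38 < 44 → go left. Place as left child of 44.
Insert 47: 47 > 30 → go right; 47 > 44 → go right; 47 < 52 → go left; 47 < 51 → go left. Place as left child of 51.

Subtree rooted at 44 contains: 44, 38, 52, 51, 47 — 5 nodes.

5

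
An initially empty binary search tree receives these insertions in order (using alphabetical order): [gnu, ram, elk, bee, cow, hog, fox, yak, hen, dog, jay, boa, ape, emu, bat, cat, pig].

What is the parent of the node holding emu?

fox

Insert gnu: tree is empty, so gnu becomes the root.
Insert ram: ram > gnu → go right. Place as right child of gnu.
Insert elk: elk < gnu → go left. Place as left child of gnu.
Insert bee: bee < gnu → go left; bee < elk → go left. Place as left child of elk.
Insert cow: cow < gnu → go left; cow < elk → go left; cow > bee → go right. Place as right child of bee.
Insert hog: hog > gnu → go right; hog < ram → go left. Place as left child of ram.
Insert fox: fox < gnu → go left; fox > elk → go right. Place as right child of elk.
Insert yak: yak > gnu → go right; yak > ram → go right. Place as right child of ram.
Insert hen: hen > gnu → go right; hen < ram → go left; hen < hog → go left. Place as left child of hog.
Insert dog: dog < gnu → go left; dog < elk → go left; dog > bee → go right; dog > cow → go right. Place as right child of cow.
Insert jay: jay > gnu → go right; jay < ram → go left; jay > hog → go right. Place as right child of hog.
Insert boa: boa < gnu → go left; boa < elk → go left; boa > bee → go right; boa < cow → go left. Place as left child of cow.
Insert ape: ape < gnu → go left; ape < elk → go left; ape < bee → go left. Place as left child of bee.
Insert emu: emu < gnu → go left; emu > elk → go right; emu < fox → go left. Place as left child of fox.
Insert bat: bat < gnu → go left; bat < elk → go left; bat < bee → go left; bat > ape → go right. Place as right child of ape.
Insert cat: cat < gnu → go left; cat < elk → go left; cat > bee → go right; cat < cow → go left; cat > boa → go right. Place as right child of boa.
Insert pig: pig > gnu → go right; pig < ram → go left; pig > hog → go right; pig > jay → go right. Place as right child of jay.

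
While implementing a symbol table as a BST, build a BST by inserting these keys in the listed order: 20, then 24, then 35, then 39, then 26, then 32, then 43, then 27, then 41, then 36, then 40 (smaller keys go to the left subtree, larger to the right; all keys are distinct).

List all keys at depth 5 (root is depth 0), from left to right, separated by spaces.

27 41

20: root
24: right child of 20 (depth 1)
35: right child of 24 (depth 2)
39: right child of 35 (depth 3)
26: left child of 35 (depth 3)
32: right child of 26 (depth 4)
43: right child of 39 (depth 4)
27: left child of 32 (depth 5)
41: left child of 43 (depth 5)
36: left child of 39 (depth 4)
40: left child of 41 (depth 6)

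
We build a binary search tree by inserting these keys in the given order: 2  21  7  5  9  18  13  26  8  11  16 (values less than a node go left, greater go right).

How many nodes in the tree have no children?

5

Resulting structure (node: left, right):
  2: L=–, R=21
  21: L=7, R=26
  7: L=5, R=9
  5: L=–, R=–
  9: L=8, R=18
  18: L=13, R=–
  13: L=11, R=16
  26: L=–, R=–
  8: L=–, R=–
  11: L=–, R=–
  16: L=–, R=–

Leaves: 5, 8, 11, 16, 26 — 5 in total.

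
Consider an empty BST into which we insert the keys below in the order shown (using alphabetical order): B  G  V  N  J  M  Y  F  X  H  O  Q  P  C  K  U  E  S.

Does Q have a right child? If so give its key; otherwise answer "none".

U

Insert B: tree is empty, so B becomes the root.
Insert G: G > B → go right. Place as right child of B.
Insert V: V > B → go right; V > G → go right. Place as right child of G.
Insert N: N > B → go right; N > G → go right; N < V → go left. Place as left child of V.
Insert J: J > B → go right; J > G → go right; J < V → go left; J < N → go left. Place as left child of N.
Insert M: M > B → go right; M > G → go right; M < V → go left; M < N → go left; M > J → go right. Place as right child of J.
Insert Y: Y > B → go right; Y > G → go right; Y > V → go right. Place as right child of V.
Insert F: F > B → go right; F < G → go left. Place as left child of G.
Insert X: X > B → go right; X > G → go right; X > V → go right; X < Y → go left. Place as left child of Y.
Insert H: H > B → go right; H > G → go right; H < V → go left; H < N → go left; H < J → go left. Place as left child of J.
Insert O: O > B → go right; O > G → go right; O < V → go left; O > N → go right. Place as right child of N.
Insert Q: Q > B → go right; Q > G → go right; Q < V → go left; Q > N → go right; Q > O → go right. Place as right child of O.
Insert P: P > B → go right; P > G → go right; P < V → go left; P > N → go right; P > O → go right; P < Q → go left. Place as left child of Q.
Insert C: C > B → go right; C < G → go left; C < F → go left. Place as left child of F.
Insert K: K > B → go right; K > G → go right; K < V → go left; K < N → go left; K > J → go right; K < M → go left. Place as left child of M.
Insert U: U > B → go right; U > G → go right; U < V → go left; U > N → go right; U > O → go right; U > Q → go right. Place as right child of Q.
Insert E: E > B → go right; E < G → go left; E < F → go left; E > C → go right. Place as right child of C.
Insert S: S > B → go right; S > G → go right; S < V → go left; S > N → go right; S > O → go right; S > Q → go right; S < U → go left. Place as left child of U.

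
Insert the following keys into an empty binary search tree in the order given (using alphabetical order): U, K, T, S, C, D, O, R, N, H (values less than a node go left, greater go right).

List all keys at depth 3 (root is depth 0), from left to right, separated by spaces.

D S

Insert U: tree is empty, so U becomes the root.
Insert K: K < U → go left. Place as left child of U.
Insert T: T < U → go left; T > K → go right. Place as right child of K.
Insert S: S < U → go left; S > K → go right; S < T → go left. Place as left child of T.
Insert C: C < U → go left; C < K → go left. Place as left child of K.
Insert D: D < U → go left; D < K → go left; D > C → go right. Place as right child of C.
Insert O: O < U → go left; O > K → go right; O < T → go left; O < S → go left. Place as left child of S.
Insert R: R < U → go left; R > K → go right; R < T → go left; R < S → go left; R > O → go right. Place as right child of O.
Insert N: N < U → go left; N > K → go right; N < T → go left; N < S → go left; N < O → go left. Place as left child of O.
Insert H: H < U → go left; H < K → go left; H > C → go right; H > D → go right. Place as right child of D.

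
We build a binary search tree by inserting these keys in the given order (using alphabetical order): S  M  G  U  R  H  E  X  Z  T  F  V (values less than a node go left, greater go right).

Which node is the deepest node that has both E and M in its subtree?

S: root
M: left child of S (depth 1)
G: left child of M (depth 2)
U: right child of S (depth 1)
R: right child of M (depth 2)
H: right child of G (depth 3)
E: left child of G (depth 3)
X: right child of U (depth 2)
Z: right child of X (depth 3)
T: left child of U (depth 2)
F: right child of E (depth 4)
V: left child of X (depth 3)

Path to E: S → M → G → E
Path to M: S → M
M lies on both paths and is an ancestor of the other node.

M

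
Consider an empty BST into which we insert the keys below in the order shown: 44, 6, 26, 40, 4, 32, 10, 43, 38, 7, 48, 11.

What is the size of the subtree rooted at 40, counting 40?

4

Insert 44: tree is empty, so 44 becomes the root.
Insert 6: 6 < 44 → go left. Place as left child of 44.
Insert 26: 26 < 44 → go left; 26 > 6 → go right. Place as right child of 6.
Insert 40: 40 < 44 → go left; 40 > 6 → go right; 40 > 26 → go right. Place as right child of 26.
Insert 4: 4 < 44 → go left; 4 < 6 → go left. Place as left child of 6.
Insert 32: 32 < 44 → go left; 32 > 6 → go right; 32 > 26 → go right; 32 < 40 → go left. Place as left child of 40.
Insert 10: 10 < 44 → go left; 10 > 6 → go right; 10 < 26 → go left. Place as left child of 26.
Insert 43: 43 < 44 → go left; 43 > 6 → go right; 43 > 26 → go right; 43 > 40 → go right. Place as right child of 40.
Insert 38: 38 < 44 → go left; 38 > 6 → go right; 38 > 26 → go right; 38 < 40 → go left; 38 > 32 → go right. Place as right child of 32.
Insert 7: 7 < 44 → go left; 7 > 6 → go right; 7 < 26 → go left; 7 < 10 → go left. Place as left child of 10.
Insert 48: 48 > 44 → go right. Place as right child of 44.
Insert 11: 11 < 44 → go left; 11 > 6 → go right; 11 < 26 → go left; 11 > 10 → go right. Place as right child of 10.

Subtree rooted at 40 contains: 40, 32, 38, 43 — 4 nodes.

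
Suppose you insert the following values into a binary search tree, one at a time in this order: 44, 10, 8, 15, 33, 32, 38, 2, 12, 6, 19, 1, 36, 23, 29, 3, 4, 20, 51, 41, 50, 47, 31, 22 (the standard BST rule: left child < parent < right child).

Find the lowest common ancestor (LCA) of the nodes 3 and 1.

Insert 44: tree is empty, so 44 becomes the root.
Insert 10: 10 < 44 → go left. Place as left child of 44.
Insert 8: 8 < 44 → go left; 8 < 10 → go left. Place as left child of 10.
Insert 15: 15 < 44 → go left; 15 > 10 → go right. Place as right child of 10.
Insert 33: 33 < 44 → go left; 33 > 10 → go right; 33 > 15 → go right. Place as right child of 15.
Insert 32: 32 < 44 → go left; 32 > 10 → go right; 32 > 15 → go right; 32 < 33 → go left. Place as left child of 33.
Insert 38: 38 < 44 → go left; 38 > 10 → go right; 38 > 15 → go right; 38 > 33 → go right. Place as right child of 33.
Insert 2: 2 < 44 → go left; 2 < 10 → go left; 2 < 8 → go left. Place as left child of 8.
Insert 12: 12 < 44 → go left; 12 > 10 → go right; 12 < 15 → go left. Place as left child of 15.
Insert 6: 6 < 44 → go left; 6 < 10 → go left; 6 < 8 → go left; 6 > 2 → go right. Place as right child of 2.
Insert 19: 19 < 44 → go left; 19 > 10 → go right; 19 > 15 → go right; 19 < 33 → go left; 19 < 32 → go left. Place as left child of 32.
Insert 1: 1 < 44 → go left; 1 < 10 → go left; 1 < 8 → go left; 1 < 2 → go left. Place as left child of 2.
Insert 36: 36 < 44 → go left; 36 > 10 → go right; 36 > 15 → go right; 36 > 33 → go right; 36 < 38 → go left. Place as left child of 38.
Insert 23: 23 < 44 → go left; 23 > 10 → go right; 23 > 15 → go right; 23 < 33 → go left; 23 < 32 → go left; 23 > 19 → go right. Place as right child of 19.
Insert 29: 29 < 44 → go left; 29 > 10 → go right; 29 > 15 → go right; 29 < 33 → go left; 29 < 32 → go left; 29 > 19 → go right; 29 > 23 → go right. Place as right child of 23.
Insert 3: 3 < 44 → go left; 3 < 10 → go left; 3 < 8 → go left; 3 > 2 → go right; 3 < 6 → go left. Place as left child of 6.
Insert 4: 4 < 44 → go left; 4 < 10 → go left; 4 < 8 → go left; 4 > 2 → go right; 4 < 6 → go left; 4 > 3 → go right. Place as right child of 3.
Insert 20: 20 < 44 → go left; 20 > 10 → go right; 20 > 15 → go right; 20 < 33 → go left; 20 < 32 → go left; 20 > 19 → go right; 20 < 23 → go left. Place as left child of 23.
Insert 51: 51 > 44 → go right. Place as right child of 44.
Insert 41: 41 < 44 → go left; 41 > 10 → go right; 41 > 15 → go right; 41 > 33 → go right; 41 > 38 → go right. Place as right child of 38.
Insert 50: 50 > 44 → go right; 50 < 51 → go left. Place as left child of 51.
Insert 47: 47 > 44 → go right; 47 < 51 → go left; 47 < 50 → go left. Place as left child of 50.
Insert 31: 31 < 44 → go left; 31 > 10 → go right; 31 > 15 → go right; 31 < 33 → go left; 31 < 32 → go left; 31 > 19 → go right; 31 > 23 → go right; 31 > 29 → go right. Place as right child of 29.
Insert 22: 22 < 44 → go left; 22 > 10 → go right; 22 > 15 → go right; 22 < 33 → go left; 22 < 32 → go left; 22 > 19 → go right; 22 < 23 → go left; 22 > 20 → go right. Place as right child of 20.

Path to 3: 44 → 10 → 8 → 2 → 6 → 3
Path to 1: 44 → 10 → 8 → 2 → 1
The paths share a prefix ending at 2, then split left and right.

2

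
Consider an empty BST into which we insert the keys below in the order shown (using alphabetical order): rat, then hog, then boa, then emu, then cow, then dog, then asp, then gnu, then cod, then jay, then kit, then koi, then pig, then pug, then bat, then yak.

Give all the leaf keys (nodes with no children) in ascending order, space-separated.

Insert rat: tree is empty, so rat becomes the root.
Insert hog: hog < rat → go left. Place as left child of rat.
Insert boa: boa < rat → go left; boa < hog → go left. Place as left child of hog.
Insert emu: emu < rat → go left; emu < hog → go left; emu > boa → go right. Place as right child of boa.
Insert cow: cow < rat → go left; cow < hog → go left; cow > boa → go right; cow < emu → go left. Place as left child of emu.
Insert dog: dog < rat → go left; dog < hog → go left; dog > boa → go right; dog < emu → go left; dog > cow → go right. Place as right child of cow.
Insert asp: asp < rat → go left; asp < hog → go left; asp < boa → go left. Place as left child of boa.
Insert gnu: gnu < rat → go left; gnu < hog → go left; gnu > boa → go right; gnu > emu → go right. Place as right child of emu.
Insert cod: cod < rat → go left; cod < hog → go left; cod > boa → go right; cod < emu → go left; cod < cow → go left. Place as left child of cow.
Insert jay: jay < rat → go left; jay > hog → go right. Place as right child of hog.
Insert kit: kit < rat → go left; kit > hog → go right; kit > jay → go right. Place as right child of jay.
Insert koi: koi < rat → go left; koi > hog → go right; koi > jay → go right; koi > kit → go right. Place as right child of kit.
Insert pig: pig < rat → go left; pig > hog → go right; pig > jay → go right; pig > kit → go right; pig > koi → go right. Place as right child of koi.
Insert pug: pug < rat → go left; pug > hog → go right; pug > jay → go right; pug > kit → go right; pug > koi → go right; pug > pig → go right. Place as right child of pig.
Insert bat: bat < rat → go left; bat < hog → go left; bat < boa → go left; bat > asp → go right. Place as right child of asp.
Insert yak: yak > rat → go right. Place as right child of rat.

bat cod dog gnu pug yak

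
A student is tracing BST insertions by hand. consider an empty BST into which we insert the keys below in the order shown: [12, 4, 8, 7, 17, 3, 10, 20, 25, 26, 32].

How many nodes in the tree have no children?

12: root
4: left child of 12 (depth 1)
8: right child of 4 (depth 2)
7: left child of 8 (depth 3)
17: right child of 12 (depth 1)
3: left child of 4 (depth 2)
10: right child of 8 (depth 3)
20: right child of 17 (depth 2)
25: right child of 20 (depth 3)
26: right child of 25 (depth 4)
32: right child of 26 (depth 5)

Leaves: 3, 7, 10, 32 — 4 in total.

4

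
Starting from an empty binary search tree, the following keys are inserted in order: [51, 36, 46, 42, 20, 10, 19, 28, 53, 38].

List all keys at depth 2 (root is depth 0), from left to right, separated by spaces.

51: root
36: left child of 51 (depth 1)
46: right child of 36 (depth 2)
42: left child of 46 (depth 3)
20: left child of 36 (depth 2)
10: left child of 20 (depth 3)
19: right child of 10 (depth 4)
28: right child of 20 (depth 3)
53: right child of 51 (depth 1)
38: left child of 42 (depth 4)

20 46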